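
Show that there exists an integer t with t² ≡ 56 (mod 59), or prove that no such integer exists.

Apply Euler's criterion with the prime 59: 56 is a quadratic residue iff 56^29 ≡ 1 (mod 59), and a non-residue iff it is ≡ −1.
Squaring successively (mod 59): 56^2 = 3136 ≡ 9; 56^4 ≡ 9² = 81 ≡ 22; 56^8 ≡ 22² = 484 ≡ 12; 56^16 ≡ 12² = 144 ≡ 26.
Since 29 = 16 + 8 + 4 + 1, 56^29 ≡ 26 · 12 · 22 · 56; multiplying out mod 59: 26·12 = 312 ≡ 17, then 17·22 = 374 ≡ 20, then 20·56 = 1120 ≡ 58. Thus 56^29 ≡ 58 ≡ −1 (mod 59).
The value −1 means 56 is a non-residue modulo 59, so t² ≡ 56 (mod 59) is impossible.

No such integer exists.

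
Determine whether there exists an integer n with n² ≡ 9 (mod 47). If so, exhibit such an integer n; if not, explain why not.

n = 44 works: 44² = 1936, and 1936 − 9 = 1927 = 41·47.

n = 44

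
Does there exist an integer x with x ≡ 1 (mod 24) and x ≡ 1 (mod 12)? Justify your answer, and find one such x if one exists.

Here gcd(24, 12) = 12, and both 1 and 1 leave remainder 1 mod 12, so the system is consistent.
In fact x = 1 itself already satisfies 1 mod 12 = 1.
Indeed 1 ≡ 1 (mod 24) and 1 ≡ 1 (mod 12).

x = 1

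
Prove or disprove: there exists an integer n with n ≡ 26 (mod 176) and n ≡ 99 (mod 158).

gcd(176, 158) = 2. If n ≡ 26 (mod 176) and n ≡ 99 (mod 158), then n ≡ 26 (mod 2) and n ≡ 99 (mod 2).
However 26 ≡ 0 and 99 ≡ 1 (mod 2), and 0 ≠ 1.
Hence the system has no solution.

No such integer exists.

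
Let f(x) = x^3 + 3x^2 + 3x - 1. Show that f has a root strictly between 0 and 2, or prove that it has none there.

Such a root exists.

f(0) = -1 and f(2) = 25, which have opposite signs.
f is continuous everywhere (it is a polynomial), in particular on [0, 2].
By the Intermediate Value Theorem f must vanish at some point of (0, 2).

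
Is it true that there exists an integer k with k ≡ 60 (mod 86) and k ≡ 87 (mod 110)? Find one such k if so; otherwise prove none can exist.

Both moduli are multiples of 2 = gcd(86, 110), so any solution would satisfy k ≡ 60 and k ≡ 87 modulo 2 simultaneously.
However 60 ≡ 0 and 87 ≡ 1 (mod 2), and 0 ≠ 1.
Hence the system has no solution.

There is no such integer.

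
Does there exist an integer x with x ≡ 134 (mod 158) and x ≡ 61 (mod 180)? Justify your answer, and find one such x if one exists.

gcd(158, 180) = 2. If x ≡ 134 (mod 158) and x ≡ 61 (mod 180), then x ≡ 134 (mod 2) and x ≡ 61 (mod 2).
However 134 ≡ 0 and 61 ≡ 1 (mod 2), and 0 ≠ 1.
So no integer satisfies both congruences.

There is no such integer.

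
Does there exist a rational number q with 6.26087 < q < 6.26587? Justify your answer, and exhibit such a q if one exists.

q = 119/19

Multiplying by 19: 19·6.26087 = 118.95653 and 19·6.26587 = 119.05153, so the integer 119 lies strictly between them.
Hence 119/19 is a rational number with 6.26087 < 119/19 < 6.26587.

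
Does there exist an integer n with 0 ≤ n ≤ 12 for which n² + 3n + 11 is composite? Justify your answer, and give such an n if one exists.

At n = 5: 5² + 3·5 + 11 = 51 = 3·17, which is composite.

n = 5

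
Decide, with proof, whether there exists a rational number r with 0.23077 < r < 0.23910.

Scale by 17: the interval becomes (3.92309, 4.06470), which contains the integer 4.
So r = 4/17 works: it is a ratio of integers, and dividing 17·0.23077 < 4 < 17·0.23910 through by 17 gives 0.23077 < 4/17 < 0.23910.

r = 4/17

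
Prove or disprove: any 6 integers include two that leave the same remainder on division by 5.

There are exactly 5 possible remainders on division by 5.
Since 6 > 5, two of the 6 integers must share a residue class by the pigeonhole principle; call them a and b.
So a and b have equal remainders mod 5, which is exactly what was to be shown.

True.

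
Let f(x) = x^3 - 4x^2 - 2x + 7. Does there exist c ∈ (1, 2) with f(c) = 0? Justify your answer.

Yes, such a c exists.

f(1) = 2 and f(2) = -5, which have opposite signs.
As a polynomial, f is continuous on every closed interval.
So by the Intermediate Value Theorem there is a c strictly between 1 and 2 with f(c) = 0.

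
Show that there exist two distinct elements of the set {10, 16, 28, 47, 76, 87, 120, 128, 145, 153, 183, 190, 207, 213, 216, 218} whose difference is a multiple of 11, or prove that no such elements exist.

Both 10 and 76 leave remainder 10 on division by 11; their difference 66 = 6·11 is a multiple of 11.

The pair (10, 76) works.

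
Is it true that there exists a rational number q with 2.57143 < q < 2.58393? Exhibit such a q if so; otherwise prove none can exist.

q = 31/12

Multiplying by 12: 12·2.57143 = 30.85716 and 12·2.58393 = 31.00716, so the integer 31 lies strictly between them.
Hence 31/12 is a rational number with 2.57143 < 31/12 < 2.58393.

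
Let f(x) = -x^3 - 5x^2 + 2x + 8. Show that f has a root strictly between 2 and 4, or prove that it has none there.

No such root exists.

The endpoint values f(2) = -16 and f(4) = -128 are both negative. Claim: f(x) < 0 for every x in (2, 4).
Shift to the endpoint 2: with x = 2 + u (0 < u < 2), one computes f(2 + u) = -u^3 - 11u^2 - 30u - 16.
The nonzero coefficients here are all negative, so for u > 0 every term is negative (or zero), and the constant term -16 is strictly negative.
So f is strictly negative on (2, 4); no root exists in the interval.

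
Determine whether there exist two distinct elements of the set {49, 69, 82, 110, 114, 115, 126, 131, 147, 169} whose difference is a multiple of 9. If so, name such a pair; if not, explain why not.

69 mod 9 = 6 and 114 mod 9 = 6, so 114 − 69 = 45 = 5·9.

The pair (69, 114) works.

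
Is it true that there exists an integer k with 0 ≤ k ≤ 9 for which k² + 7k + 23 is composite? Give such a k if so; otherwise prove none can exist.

k = 8

At k = 8: 8² + 7·8 + 23 = 143 = 11·13, which is composite.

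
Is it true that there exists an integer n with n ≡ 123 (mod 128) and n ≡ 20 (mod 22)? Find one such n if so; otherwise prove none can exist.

gcd(128, 22) = 2. If n ≡ 123 (mod 128) and n ≡ 20 (mod 22), then n ≡ 123 (mod 2) and n ≡ 20 (mod 2).
These are incompatible: 123 − 20 = 103 is not divisible by 2.
So no integer satisfies both congruences.

There is no such integer.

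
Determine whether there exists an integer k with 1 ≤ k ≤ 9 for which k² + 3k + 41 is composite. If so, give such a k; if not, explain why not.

k = 7

At k = 7: 7² + 3·7 + 41 = 111 = 3·37, which is composite.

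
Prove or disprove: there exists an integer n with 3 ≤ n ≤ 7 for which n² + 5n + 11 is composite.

n = 6

At n = 6: 6² + 5·6 + 11 = 77 = 7·11, which is composite.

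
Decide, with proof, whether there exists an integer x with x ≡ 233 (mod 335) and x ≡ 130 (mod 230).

No, no such integer exists.

Both moduli are multiples of 5 = gcd(335, 230), so any solution would satisfy x ≡ 233 and x ≡ 130 modulo 5 simultaneously.
But 233 mod 5 = 3 while 130 mod 5 = 0, a contradiction.
So no integer satisfies both congruences.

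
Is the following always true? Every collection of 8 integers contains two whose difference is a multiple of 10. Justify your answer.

No; for instance {45, 46, 47, 48, 49, 50, 51, 52} is a counterexample.

Take the 8 consecutive integers 45, 46, …, 52: their residues mod 10 are all distinct because 8 ≤ 10.
Any two of them differ by at most 7 < 10 and by at least 1, so no difference is a multiple of 10.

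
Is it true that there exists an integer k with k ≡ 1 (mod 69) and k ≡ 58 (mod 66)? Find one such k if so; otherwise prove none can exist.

k = 1312

Here gcd(69, 66) = 3, and both 1 and 58 leave remainder 1 mod 3, so the system is consistent.
Put k = 1 + 69t, so we need 69t ≡ 57 (mod 66), equivalently (divide by 3) 23t ≡ 19 (mod 22).
23 ≡ 1 (mod 22), so this reads 1t ≡ 19 (mod 22). So t ≡ 19 (mod 22).
Then k = 1 + 69·19 = 1312.
Verify: 1312 = 19·69 + 1 and 1312 = 19·66 + 58. ✓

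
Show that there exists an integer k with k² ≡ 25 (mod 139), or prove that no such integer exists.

k = 134

Take k = 134. Then 134² = 17956 = 129·139 + 25, so 134² ≡ 25 (mod 139).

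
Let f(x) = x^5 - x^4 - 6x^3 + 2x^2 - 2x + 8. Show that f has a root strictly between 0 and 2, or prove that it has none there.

f(0) = 8 and f(2) = -20, which have opposite signs.
As a polynomial, f is continuous on every closed interval.
By the Intermediate Value Theorem f must vanish at some point of (0, 2).

Such a root exists.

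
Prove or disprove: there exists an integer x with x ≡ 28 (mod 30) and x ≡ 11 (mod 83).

gcd(30, 83) = 1, so the Chinese Remainder Theorem guarantees exactly one residue class mod 2490 satisfying both.
Write x = 28 + 30t and require 28 + 30t ≡ 11 (mod 83), i.e. 30t ≡ 66 (mod 83).
Invert 30 mod 83 by the Euclidean algorithm: 83 = 2·30 + 23, 30 = 1·23 + 7, 23 = 3·7 + 2, 7 = 3·2 + 1, 2 = 2·1 + 0; back-substituting, 1 = 7 − 3·2 = 7 − 3·(23 − 3·7) = −3·23 + 10·7 = −3·23 + 10·(30 − 1·23) = 10·30 − 13·23 = 10·30 − 13·(83 − 2·30) = −13·83 + 36·30. Hence 30·36 ≡ 1, so 30⁻¹ ≡ 36 (mod 83).
Therefore t ≡ 36·66 = 2376 ≡ 52 (mod 83).
With t = 52: x = 28 + 30·52 = 1588.
Check: 1588 mod 30 = 28, 1588 mod 83 = 11. ✓

x = 1588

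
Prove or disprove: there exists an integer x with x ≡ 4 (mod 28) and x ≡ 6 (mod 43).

The moduli 28 and 43 are coprime, so by the Chinese Remainder Theorem a unique solution modulo 1204 exists.
Write x = 4 + 28t and require 4 + 28t ≡ 6 (mod 43), i.e. 28t ≡ 2 (mod 43).
Note 28·20 = 560 ≡ 1 (mod 43) (as 560 − 1 = 13·43), so 28⁻¹ ≡ 20.
Multiplying by 20: t ≡ 20·2 = 40 (mod 43).
Taking t = 40 gives x = 4 + 28·40 = 1124.
Indeed 1124 ≡ 4 (mod 28) and 1124 ≡ 6 (mod 43).

x = 1124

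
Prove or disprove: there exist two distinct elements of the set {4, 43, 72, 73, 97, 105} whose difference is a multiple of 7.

Residues mod 7: 4↦4, 43↦1, 72↦2, 73↦3, 97↦6, 105↦0.
All 6 residues are distinct, so no two elements differ by a multiple of 7.

No such pair exists.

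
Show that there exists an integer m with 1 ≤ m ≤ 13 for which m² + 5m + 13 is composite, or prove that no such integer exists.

m = 4

At m = 4: 4² + 5·4 + 13 = 49 = 7·7, which is composite.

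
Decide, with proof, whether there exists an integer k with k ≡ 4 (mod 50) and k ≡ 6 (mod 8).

k = 54

gcd(50, 8) = 2. A simultaneous solution exists iff 4 ≡ 6 (mod 2); here 4 mod 2 = 0 = 6 mod 2, so it does.
List candidates k ≡ 4 (mod 50): 4, 54. Modulo 8 these are 4, 6; 54 gives 6 as required.
Verify: 54 = 1·50 + 4 and 54 = 6·8 + 6. ✓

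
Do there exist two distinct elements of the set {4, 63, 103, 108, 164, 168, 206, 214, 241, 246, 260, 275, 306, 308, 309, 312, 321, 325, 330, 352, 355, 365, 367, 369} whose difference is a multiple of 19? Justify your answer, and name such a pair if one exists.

4 and 308 are such a pair.

Reduce each element mod 19: 4↦4, 63↦6, 103↦8, 108↦13, 164↦12, 168↦16, 206↦16, 214↦5, 241↦13, 246↦18, 260↦13, 275↦9, 306↦2, 308↦4, 309↦5, 312↦8, 321↦17, 325↦2, 330↦7, 352↦10, 355↦13, 365↦4, 367↦6, 369↦8. The residue 4 repeats (at 4 and 308), and 308 − 4 = 304 = 16·19.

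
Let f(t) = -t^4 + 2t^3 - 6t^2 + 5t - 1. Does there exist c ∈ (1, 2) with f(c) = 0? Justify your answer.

The endpoint values f(1) = -1 and f(2) = -15 are both negative. Claim: f(t) < 0 for every t in (1, 2).
Shift to the endpoint 1: with t = 1 + u (0 < u < 1), one computes f(1 + u) = -u^4 - 2u^3 - 6u^2 - 5u - 1.
All 5 nonzero coefficients of this polynomial in u are negative; hence for u > 0 the value is a sum of negative terms (the constant -1 among them).
So f is strictly negative on (1, 2); no root exists in the interval.

f has no root in that interval.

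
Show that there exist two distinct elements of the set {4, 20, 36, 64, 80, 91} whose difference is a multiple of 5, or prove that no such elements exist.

Both 4 and 64 leave remainder 4 on division by 5; their difference 60 = 12·5 is a multiple of 5.

Yes: 4 and 64.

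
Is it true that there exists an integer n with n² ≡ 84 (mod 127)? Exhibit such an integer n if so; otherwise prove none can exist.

n = 81

n = 81 works: 81² = 6561, and 6561 − 84 = 6477 = 51·127.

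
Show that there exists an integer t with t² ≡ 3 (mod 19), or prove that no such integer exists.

There is no such integer.

Computing t² mod 19 for t = 0, 1, …, 9 (enough, by the symmetry t ↦ 19 − t) gives 0, 1, 4, 9, 16, 6, 17, 11, 7, 5.
So the quadratic residues mod 19 are {0, 1, 4, 5, 6, 7, 9, 11, 16, 17}, and 3 is not among them.
Therefore t² ≡ 3 (mod 19) has no solution.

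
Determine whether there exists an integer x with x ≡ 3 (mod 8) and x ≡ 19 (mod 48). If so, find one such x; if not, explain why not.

gcd(8, 48) = 8. A simultaneous solution exists iff 3 ≡ 19 (mod 8); here 3 mod 8 = 3 = 19 mod 8, so it does.
List candidates x ≡ 3 (mod 8): 3, 11, 19. Modulo 48 these are 3, 11, 19; 19 gives 19 as required.
Verify: 19 = 2·8 + 3 and 19 = 0·48 + 19. ✓

x = 19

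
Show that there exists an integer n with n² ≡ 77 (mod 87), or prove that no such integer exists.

Work modulo the divisor 3 of 87. If n² ≡ 77 (mod 87) then n² ≡ 2 (mod 3).
Since (3 − n)² ≡ n² (mod 3), it suffices to square n = 0, 1, …, 1: the residues are 0, 1.
The set of squares mod 3 is therefore {0, 1}, which does not contain 2.
Therefore n² ≡ 77 (mod 87) has no solution.

No, no such integer exists.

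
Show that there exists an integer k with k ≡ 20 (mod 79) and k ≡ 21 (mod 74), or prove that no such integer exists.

k = 1205

gcd(79, 74) = 1, so the Chinese Remainder Theorem guarantees exactly one residue class mod 5846 satisfying both.
Write k = 20 + 79t and require 20 + 79t ≡ 21 (mod 74), i.e. 79t ≡ 1 (mod 74).
79 ≡ 5 (mod 74), so this reads 5t ≡ 1 (mod 74). Since 5·15 = 75 = 1·74 + 1, the inverse of 5 mod 74 is 15.
Multiplying by 15: t ≡ 15·1 = 15 (mod 74).
Taking t = 15 gives k = 20 + 79·15 = 1205.
Indeed 1205 ≡ 20 (mod 79) and 1205 ≡ 21 (mod 74).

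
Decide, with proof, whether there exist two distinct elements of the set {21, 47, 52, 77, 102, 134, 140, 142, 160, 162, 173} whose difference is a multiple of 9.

Reduce each element mod 9: 21↦3, 47↦2, 52↦7, 77↦5, 102↦3, 134↦8, 140↦5, 142↦7, 160↦7, 162↦0, 173↦2. The residue 3 repeats (at 21 and 102), and 102 − 21 = 81 = 9·9.

The pair (21, 102) works.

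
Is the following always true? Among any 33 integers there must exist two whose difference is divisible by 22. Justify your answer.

Each integer lies in one of the 22 residue classes modulo 22.
Placing 33 integers into 22 classes, some class receives at least two — say a and b.
Their difference a − b is then a multiple of 22.

Yes.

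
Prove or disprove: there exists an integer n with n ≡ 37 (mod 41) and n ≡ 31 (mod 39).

Since 41 and 39 share no common factor, CRT says the pair of congruences has a solution (unique mod 1599).
Any solution of the first congruence is n = 37 + 41t; substituting into the second, 41t ≡ 31 − 37 ≡ 33 (mod 39).
41 ≡ 2 (mod 39), so this reads 2t ≡ 33 (mod 39). Invert 2 mod 39 by the Euclidean algorithm: 39 = 19·2 + 1, 2 = 2·1 + 0; back-substituting, 1 = 39 − 19·2. Hence 2·(-19) ≡ 1, so 2⁻¹ ≡ -19 ≡ 20 (mod 39).
Therefore t ≡ 20·33 = 660 ≡ 36 (mod 39).
With t = 36: n = 37 + 41·36 = 1513.
Indeed 1513 ≡ 37 (mod 41) and 1513 ≡ 31 (mod 39).

n = 1513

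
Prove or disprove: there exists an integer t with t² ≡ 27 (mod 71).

t = 13

Take t = 13. Then 13² = 169 = 2·71 + 27, so 13² ≡ 27 (mod 71).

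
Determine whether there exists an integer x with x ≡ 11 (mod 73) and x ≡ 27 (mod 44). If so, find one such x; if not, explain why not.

x = 2931

Since 73 and 44 share no common factor, CRT says the pair of congruences has a solution (unique mod 3212).
Any solution of the first congruence is x = 11 + 73t; substituting into the second, 73t ≡ 27 − 11 ≡ 16 (mod 44).
73 ≡ 29 (mod 44), so this reads 29t ≡ 16 (mod 44). To invert 29 modulo 44: 44 = 1·29 + 15, 29 = 1·15 + 14, 15 = 1·14 + 1, 14 = 14·1 + 0, and unwinding, 1 = 15 − 1·14 = 15 − (29 − 1·15) = −29 + 2·15 = −29 + 2·(44 − 1·29) = 2·44 − 3·29. Thus 29⁻¹ ≡ -3 ≡ 41 (mod 44).
Therefore t ≡ 41·16 = 656 ≡ 40 (mod 44).
Taking t = 40 gives x = 11 + 73·40 = 2931.
Check: 2931 mod 73 = 11, 2931 mod 44 = 27. ✓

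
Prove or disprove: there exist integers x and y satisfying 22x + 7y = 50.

x = 1, y = 4

Since gcd(22, 7) = 1, every integer is an integer combination of 22 and 7.
Run the Euclidean algorithm on 22 and 7: 22 = 3·7 + 1, 7 = 7·1 + 0.
Unwinding: 1 = 22 − 3·7, i.e. 22·1 + 7·(-3) = 1.
Multiplying through by 50: x = 1·50 = 50, y = (-3)·50 = -150 is a solution.
Subtracting 7·7 from x and adding 7·22 to y gives the tidier solution (1, 4).
Indeed 22·1 + 7·4 = 22 + 28 = 50.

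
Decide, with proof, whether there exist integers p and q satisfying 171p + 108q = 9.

p = 7, q = -11

Every value of 171p + 108q is a multiple of gcd(171, 108) = 9; since 9 ∣ 9, solutions exist.
Dividing through by 9 reduces the equation to 19p + 12q = 1.
Run the Euclidean algorithm on 19 and 12: 19 = 1·12 + 7, 12 = 1·7 + 5, 7 = 1·5 + 2, 5 = 2·2 + 1, 2 = 2·1 + 0.
Unwinding: 1 = 5 − 2·2 = 5 − 2·(7 − 1·5) = −2·7 + 3·5 = −2·7 + 3·(12 − 1·7) = 3·12 − 5·7 = 3·12 − 5·(19 − 1·12) = −5·19 + 8·12, i.e. 19·(-5) + 12·8 = 1.
So (p, q) = (-5, 8) is a solution.
Shifting by a multiple of (12, −19) keeps it a solution: p = -5 + 1·12 = 7, q = 8 − 1·19 = -11.
Check: 171·7 + 108·(-11) = 1197 − 1188 = 9. ✓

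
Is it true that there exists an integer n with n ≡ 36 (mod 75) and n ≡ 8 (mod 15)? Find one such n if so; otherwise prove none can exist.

Both moduli are multiples of 15 = gcd(75, 15), so any solution would satisfy n ≡ 36 and n ≡ 8 modulo 15 simultaneously.
These are incompatible: 36 − 8 = 28 is not divisible by 15.
Hence the system has no solution.

No such integer exists.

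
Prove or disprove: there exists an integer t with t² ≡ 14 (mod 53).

53 is prime, so by Euler's criterion 14 is a square mod 53 iff 14^((53−1)/2) = 14^26 ≡ 1 (mod 53).
Squaring successively (mod 53): 14^2 = 196 ≡ 37; 14^4 ≡ 37² = 1369 ≡ 44; 14^8 ≡ 44² = 1936 ≡ 28; 14^16 ≡ 28² = 784 ≡ 42.
Since 26 = 16 + 8 + 2, 14^26 ≡ 42 · 28 · 37; multiplying out mod 53: 42·28 = 1176 ≡ 10, then 10·37 = 370 ≡ 52. Thus 14^26 ≡ 52 ≡ −1 (mod 53).
By Euler's criterion 14 is a quadratic non-residue mod 53: no t satisfies t² ≡ 14 (mod 53).

No such integer exists.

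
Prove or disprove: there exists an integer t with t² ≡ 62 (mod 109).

There is no such integer.

109 is prime, so by Euler's criterion 62 is a square mod 109 iff 62^((109−1)/2) = 62^54 ≡ 1 (mod 109).
Repeated squaring mod 109: 62^2 = 3844 ≡ 29; 62^4 ≡ 29² = 841 ≡ 78; 62^8 ≡ 78² = 6084 ≡ 89; 62^16 ≡ 89² = 7921 ≡ 73; 62^32 ≡ 73² = 5329 ≡ 97.
Since 54 = 32 + 16 + 4 + 2, 62^54 ≡ 97 · 73 · 78 · 29; multiplying out mod 109: 97·73 = 7081 ≡ 105, then 105·78 = 8190 ≡ 15, then 15·29 = 435 ≡ 108. Thus 62^54 ≡ 108 ≡ −1 (mod 109).
By Euler's criterion 62 is a quadratic non-residue mod 109: no t satisfies t² ≡ 62 (mod 109).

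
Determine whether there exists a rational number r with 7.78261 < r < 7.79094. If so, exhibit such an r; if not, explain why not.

Scale by 14: the interval becomes (108.95654, 109.07316), which contains the integer 109.
So r = 109/14 works: it is a ratio of integers, and dividing 14·7.78261 < 109 < 14·7.79094 through by 14 gives 7.78261 < 109/14 < 7.79094.

r = 109/14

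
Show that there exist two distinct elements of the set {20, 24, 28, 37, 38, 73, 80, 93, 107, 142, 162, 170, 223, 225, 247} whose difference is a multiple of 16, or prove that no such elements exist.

Two integers differ by a multiple of 16 exactly when they have the same residue mod 16. The residues are 20↦4, 24↦8, 28↦12, 37↦5, 38↦6, 73↦9, 80↦0, 93↦13, 107↦11, 142↦14, 162↦2, 170↦10, 223↦15, 225↦1, 247↦7.
No residue repeats among the 15 elements, so no pair has difference ≡ 0 (mod 16).

No, no such pair exists.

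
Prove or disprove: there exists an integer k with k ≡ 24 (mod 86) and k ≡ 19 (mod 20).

gcd(86, 20) = 2. If k ≡ 24 (mod 86) and k ≡ 19 (mod 20), then k ≡ 24 (mod 2) and k ≡ 19 (mod 2).
These are incompatible: 24 − 19 = 5 is not divisible by 2.
Hence the system has no solution.

There is no such integer.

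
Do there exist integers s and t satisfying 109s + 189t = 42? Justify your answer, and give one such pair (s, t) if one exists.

109 and 189 are coprime, so 109s + 189t ranges over all of ℤ.
Run the Euclidean algorithm on 189 and 109: 189 = 1·109 + 80, 109 = 1·80 + 29, 80 = 2·29 + 22, 29 = 1·22 + 7, 22 = 3·7 + 1, 7 = 7·1 + 0.
Back-substituting, 1 = 22 − 3·7 = 22 − 3·(29 − 1·22) = −3·29 + 4·22 = −3·29 + 4·(80 − 2·29) = 4·80 − 11·29 = 4·80 − 11·(109 − 1·80) = −11·109 + 15·80 = −11·109 + 15·(189 − 1·109) = 15·189 − 26·109; that is, 109·(-26) + 189·15 = 1.
Times 42: 109·(-1092) + 189·630 = 42, so (-1092, 630) solves it.
The general solution is s = -1092 + 189k, t = 630 − 109k; taking k = 6 gives the smaller pair s = 42, t = -24.
Indeed 109·42 + 189·(-24) = 4578 − 4536 = 42.

s = 42, t = -24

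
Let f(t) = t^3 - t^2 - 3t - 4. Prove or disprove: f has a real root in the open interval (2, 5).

f(2) = -6 and f(5) = 81, which have opposite signs.
f is continuous everywhere (it is a polynomial), in particular on [2, 5].
By the Intermediate Value Theorem, f takes the value 0 somewhere in the open interval.

Yes, f has a root in the interval.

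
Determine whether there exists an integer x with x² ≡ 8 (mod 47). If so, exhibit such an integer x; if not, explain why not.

Take x = 33. Then 33² = 1089 = 23·47 + 8, so 33² ≡ 8 (mod 47).

x = 33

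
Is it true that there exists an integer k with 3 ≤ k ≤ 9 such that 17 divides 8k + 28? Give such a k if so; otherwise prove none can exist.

k = 5

At k = 5 we get 8·5 + 28 = 68, and 68 = 17·4.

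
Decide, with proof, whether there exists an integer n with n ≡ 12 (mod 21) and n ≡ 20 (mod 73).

Since 21 and 73 share no common factor, CRT says the pair of congruences has a solution (unique mod 1533).
Any solution of the first congruence is n = 12 + 21t; substituting into the second, 21t ≡ 20 − 12 ≡ 8 (mod 73).
Note 21·7 = 147 ≡ 1 (mod 73) (as 147 − 1 = 2·73), so 21⁻¹ ≡ 7.
Multiplying by 7: t ≡ 7·8 = 56 (mod 73).
Taking t = 56 gives n = 12 + 21·56 = 1188.
Check: 1188 mod 21 = 12, 1188 mod 73 = 20. ✓

n = 1188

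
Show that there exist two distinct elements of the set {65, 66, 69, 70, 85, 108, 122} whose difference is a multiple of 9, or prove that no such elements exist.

Reduce each element modulo 9: 65↦2, 66↦3, 69↦6, 70↦7, 85↦4, 108↦0, 122↦5.
All 7 residues are distinct, so no two elements differ by a multiple of 9.

No, no such pair exists.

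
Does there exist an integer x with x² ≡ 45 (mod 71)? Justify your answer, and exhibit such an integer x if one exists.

Take x = 20. Then 20² = 400 = 5·71 + 45, so 20² ≡ 45 (mod 71).

x = 20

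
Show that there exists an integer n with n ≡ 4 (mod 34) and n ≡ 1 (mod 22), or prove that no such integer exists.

gcd(34, 22) = 2. If n ≡ 4 (mod 34) and n ≡ 1 (mod 22), then n ≡ 4 (mod 2) and n ≡ 1 (mod 2).
But 4 mod 2 = 0 while 1 mod 2 = 1, a contradiction.
Therefore no such n exists.

No such integer exists.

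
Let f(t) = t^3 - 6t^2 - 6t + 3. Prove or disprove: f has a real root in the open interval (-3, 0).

f(-3) = -60 and f(0) = 3, which have opposite signs.
Since f is a polynomial it is continuous on [-3, 0].
By the Intermediate Value Theorem, f takes the value 0 somewhere in the open interval.

Yes, f has a root in the interval.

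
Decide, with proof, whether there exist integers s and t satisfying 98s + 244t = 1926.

s = 57, t = -15

Every value of 98s + 244t is a multiple of gcd(98, 244) = 2; since 2 ∣ 1926, solutions exist.
Dividing through by 2 reduces the equation to 49s + 122t = 963.
Run the Euclidean algorithm on 122 and 49: 122 = 2·49 + 24, 49 = 2·24 + 1, 24 = 24·1 + 0.
Unwinding: 1 = 49 − 2·24 = 49 − 2·(122 − 2·49) = −2·122 + 5·49, i.e. 49·5 + 122·(-2) = 1.
Multiplying through by 963: s = 5·963 = 4815, t = (-2)·963 = -1926 is a solution.
The general solution is s = 4815 + 122k, t = -1926 − 49k; taking k = -39 gives the smaller pair s = 57, t = -15.
Check: 98·57 + 244·(-15) = 5586 − 3660 = 1926. ✓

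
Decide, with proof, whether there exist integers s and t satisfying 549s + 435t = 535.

Both 549 and 435 are divisible by gcd(549, 435) = 3, hence so is any combination 549s + 435t.
But 535 = 3·178 + 1, so 3 ∤ 535.
Hence no integers s, t satisfy the equation.

There are no such integers.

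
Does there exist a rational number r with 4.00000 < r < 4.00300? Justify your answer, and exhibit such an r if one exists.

Look for a denominator N such that an integer falls strictly between N·4.00000 and N·4.00300. N = 334 works: 334·4.00000 = 1336.00000 < 1337 < 1337.00200 = 334·4.00300.
Hence 1337/334 is a rational number with 4.00000 < 1337/334 < 4.00300.

r = 1337/334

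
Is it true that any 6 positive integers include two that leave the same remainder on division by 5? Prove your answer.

Partition the integers by their residue mod 5; there are 5 classes.
With 6 integers and only 5 classes, the pigeonhole principle forces two of them, say a and b, into the same class.
That is, a and b leave the same remainder on division by 5, as claimed.

Yes.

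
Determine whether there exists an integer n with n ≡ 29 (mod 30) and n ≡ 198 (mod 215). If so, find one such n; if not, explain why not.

Reduce both congruences modulo 5, which divides 30 and 215: they say n ≡ 29 (mod 5) and n ≡ 198 (mod 5).
But 29 mod 5 = 4 while 198 mod 5 = 3, a contradiction.
Therefore no such n exists.

There is no such integer.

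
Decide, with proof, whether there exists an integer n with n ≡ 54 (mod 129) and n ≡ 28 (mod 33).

No, no such integer exists.

gcd(129, 33) = 3. If n ≡ 54 (mod 129) and n ≡ 28 (mod 33), then n ≡ 54 (mod 3) and n ≡ 28 (mod 3).
These are incompatible: 54 − 28 = 26 is not divisible by 3.
Hence the system has no solution.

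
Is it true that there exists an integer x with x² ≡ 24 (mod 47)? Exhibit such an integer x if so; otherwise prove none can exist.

x = 20

x = 20 works: 20² = 400, and 400 − 24 = 376 = 8·47.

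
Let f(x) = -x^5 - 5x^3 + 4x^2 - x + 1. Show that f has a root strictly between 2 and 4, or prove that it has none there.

No.

The endpoint values f(2) = -57 and f(4) = -1283 are both negative. Claim: f(x) < 0 for every x in (2, 4).
Substitute x = 2 + u, where 0 < u < 2 on the interval. Expanding, f(2 + u) = -u^5 - 10u^4 - 45u^3 - 106u^2 - 125u - 57.
All 6 nonzero coefficients of this polynomial in u are negative; hence for u > 0 the value is a sum of negative terms (the constant -57 among them).
Therefore f(x) < 0 throughout (2, 4), and f has no zero there.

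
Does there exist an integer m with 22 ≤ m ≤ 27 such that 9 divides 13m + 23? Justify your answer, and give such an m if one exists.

No such integer m in that range exists.

At m = 22, 13·22 + 23 = 309 ≡ 3 (mod 9), and each step in m adds 13 ≡ 4 (mod 9), giving residues 3, 7, 2, 6, 1, 5 for m = 22, 23, …, 27.
None is 0, so 9 never divides 13m + 23 on this range.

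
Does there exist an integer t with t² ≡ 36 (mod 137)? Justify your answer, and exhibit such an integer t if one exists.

t = 131 works: 131² = 17161, and 17161 − 36 = 17125 = 125·137.

t = 131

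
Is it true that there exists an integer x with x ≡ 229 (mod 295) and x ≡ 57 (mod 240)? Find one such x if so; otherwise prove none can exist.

Reduce both congruences modulo 5, which divides 295 and 240: they say x ≡ 229 (mod 5) and x ≡ 57 (mod 5).
However 229 ≡ 4 and 57 ≡ 2 (mod 5), and 4 ≠ 2.
Hence the system has no solution.

No, no such integer exists.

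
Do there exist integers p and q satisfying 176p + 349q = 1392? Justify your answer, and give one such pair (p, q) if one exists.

176 and 349 are coprime, so 176p + 349q ranges over all of ℤ.
Dividing repeatedly: 349 = 1·176 + 173, 176 = 1·173 + 3, 173 = 57·3 + 2, 3 = 1·2 + 1, 2 = 2·1 + 0.
Working back up the chain: 1 = 3 − 1·2 = 3 − (173 − 57·3) = −173 + 58·3 = −173 + 58·(176 − 1·173) = 58·176 − 59·173 = 58·176 − 59·(349 − 1·176) = −59·349 + 117·176. So 176·117 + 349·(-59) = 1.
Times 1392: 176·162864 + 349·(-82128) = 1392, so (162864, -82128) solves it.
Shifting by a multiple of (349, −176) keeps it a solution: p = 162864 − 466·349 = 230, q = -82128 + 466·176 = -112.
Check: 176·230 + 349·(-112) = 40480 − 39088 = 1392. ✓

p = 230, q = -112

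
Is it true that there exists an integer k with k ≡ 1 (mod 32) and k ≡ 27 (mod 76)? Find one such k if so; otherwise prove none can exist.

Reduce both congruences modulo 4, which divides 32 and 76: they say k ≡ 1 (mod 4) and k ≡ 27 (mod 4).
However 1 ≡ 1 and 27 ≡ 3 (mod 4), and 1 ≠ 3.
Hence the system has no solution.

No, no such integer exists.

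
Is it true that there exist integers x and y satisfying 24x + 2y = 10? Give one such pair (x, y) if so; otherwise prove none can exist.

Every value of 24x + 2y is a multiple of gcd(24, 2) = 2; since 2 ∣ 10, solutions exist.
Dividing through by 2 reduces the equation to 12x + 1y = 5.
With a unit coefficient on y, (x, y) = (0, 5) is an immediate solution.
Check: 24·0 + 2·5 = 0 + 10 = 10. ✓

x = 0, y = 5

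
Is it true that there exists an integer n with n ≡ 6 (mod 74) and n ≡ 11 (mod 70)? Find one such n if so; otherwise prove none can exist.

There is no such integer.

gcd(74, 70) = 2. If n ≡ 6 (mod 74) and n ≡ 11 (mod 70), then n ≡ 6 (mod 2) and n ≡ 11 (mod 2).
These are incompatible: 6 − 11 = -5 is not divisible by 2.
So no integer satisfies both congruences.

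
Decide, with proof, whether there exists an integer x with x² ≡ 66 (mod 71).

71 is prime, so by Euler's criterion 66 is a square mod 71 iff 66^((71−1)/2) = 66^35 ≡ 1 (mod 71).
Repeated squaring mod 71: 66^2 = 4356 ≡ 25; 66^4 ≡ 25² = 625 ≡ 57; 66^8 ≡ 57² = 3249 ≡ 54; 66^16 ≡ 54² = 2916 ≡ 5; 66^32 ≡ 5² = 25 ≡ 25.
Since 35 = 32 + 2 + 1, 66^35 ≡ 25 · 25 · 66; multiplying out mod 71: 25·25 = 625 ≡ 57, then 57·66 = 3762 ≡ 70. Thus 66^35 ≡ 70 ≡ −1 (mod 71).
By Euler's criterion 66 is a quadratic non-residue mod 71: no x satisfies x² ≡ 66 (mod 71).

No such integer exists.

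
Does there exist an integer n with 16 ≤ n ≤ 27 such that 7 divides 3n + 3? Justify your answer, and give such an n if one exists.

Scanning upward from n = 16 gives 51, 54, 57, 60, none divisible by 7. n = 20 works, since 3·20 + 3 = 63 = 9·7.

n = 20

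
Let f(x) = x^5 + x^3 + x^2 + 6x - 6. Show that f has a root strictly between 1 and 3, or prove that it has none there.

The endpoint values f(1) = 3 and f(3) = 291 are both positive. Claim: f(x) > 0 for every x in (1, 3).
Substitute x = 1 + u, where 0 < u < 2 on the interval. Expanding, f(1 + u) = u^5 + 5u^4 + 11u^3 + 14u^2 + 16u + 3.
The nonzero coefficients here are all positive, so for u > 0 every term is positive (or zero), and the constant term 3 is strictly positive.
So f is strictly positive on (1, 3); no root exists in the interval.

f has no root in that interval.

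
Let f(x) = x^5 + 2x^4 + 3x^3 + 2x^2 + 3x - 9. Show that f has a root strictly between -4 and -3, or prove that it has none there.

f(-4) = -693 and f(-3) = -162, both negative, so a sign-change argument is unavailable; we show f keeps this sign on the whole interval.
Substitute x = -3 − u, where 0 < u < 1 on the interval. Expanding, f(-3 − u) = -u^5 - 13u^4 - 69u^3 - 187u^2 - 261u - 162.
The nonzero coefficients here are all negative, so for u > 0 every term is negative (or zero), and the constant term -162 is strictly negative.
So f is strictly negative on (-4, -3); no root exists in the interval.

f has no root in that interval.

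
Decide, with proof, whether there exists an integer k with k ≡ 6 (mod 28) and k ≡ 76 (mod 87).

gcd(28, 87) = 1, so the Chinese Remainder Theorem guarantees exactly one residue class mod 2436 satisfying both.
Any solution of the first congruence is k = 6 + 28t; substituting into the second, 28t ≡ 76 − 6 ≡ 70 (mod 87).
Since 28·28 = 784 = 9·87 + 1, the inverse of 28 mod 87 is 28.
Therefore t ≡ 28·70 = 1960 ≡ 46 (mod 87).
With t = 46: k = 6 + 28·46 = 1294.
Verify: 1294 = 46·28 + 6 and 1294 = 14·87 + 76. ✓

k = 1294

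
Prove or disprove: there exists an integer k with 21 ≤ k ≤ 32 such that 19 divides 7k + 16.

At k = 21, 7·21 + 16 = 163 ≡ 11 (mod 19), and each step in k adds 7, giving residues 11, 18, 6, 13, 1, 8, 15, 3, 10, 17, 5, 12 for k = 21, 22, …, 32.
Since 0 is absent from this list, 19 ∤ 7k + 16 for every k with 21 ≤ k ≤ 32.

There is no such integer k in that range.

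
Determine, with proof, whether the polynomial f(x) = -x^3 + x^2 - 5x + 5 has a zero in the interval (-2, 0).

f(-2) = 27 and f(0) = 5, both positive.
f'(x) = -3x^2 + 2x - 5 has discriminant 2² − 4·(-3)·(-5) = -56 < 0, so f' has no real roots and is negative for every real x.
Hence f is strictly decreasing on ℝ, and in particular on [-2, 0]. A strictly monotone function with same-sign endpoint values stays positive on the whole interval, so f has no zero in (-2, 0).

No such root exists.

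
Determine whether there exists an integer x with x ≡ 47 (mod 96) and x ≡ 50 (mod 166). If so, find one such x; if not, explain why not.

gcd(96, 166) = 2. If x ≡ 47 (mod 96) and x ≡ 50 (mod 166), then x ≡ 47 (mod 2) and x ≡ 50 (mod 2).
These are incompatible: 47 − 50 = -3 is not divisible by 2.
Hence the system has no solution.

No, no such integer exists.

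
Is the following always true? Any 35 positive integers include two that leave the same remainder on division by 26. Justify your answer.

Each integer lies in one of the 26 residue classes modulo 26.
Placing 35 integers into 26 classes, some class receives at least two — say a and b.
That is, a and b leave the same remainder on division by 26, as claimed.

Yes, this is always true.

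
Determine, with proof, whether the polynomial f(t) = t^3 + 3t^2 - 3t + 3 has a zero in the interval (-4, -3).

f(-4) = -1 and f(-3) = 12, which have opposite signs.
Since f is a polynomial it is continuous on [-4, -3].
By the Intermediate Value Theorem, f takes the value 0 somewhere in the open interval.

Yes, f has a root in the interval.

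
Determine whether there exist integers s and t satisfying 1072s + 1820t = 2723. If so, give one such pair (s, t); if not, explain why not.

There are no such integers.

gcd(1072, 1820) = 4, so every integer of the form 1072s + 1820t is a multiple of 4.
However 2723 leaves remainder 3 on division by 4.
Hence no integers s, t satisfy the equation.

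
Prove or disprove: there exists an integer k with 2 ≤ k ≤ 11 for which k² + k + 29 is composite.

At k = 9: 9² + 9 + 29 = 119 = 7·17, which is composite.

k = 9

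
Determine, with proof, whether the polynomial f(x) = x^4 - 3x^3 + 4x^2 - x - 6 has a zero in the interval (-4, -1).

f has no root in that interval.

The endpoint values f(-4) = 510 and f(-1) = 3 are both positive. Claim: f(x) > 0 for every x in (-4, -1).
Shift to the endpoint -1: with x = -1 − u (0 < u < 3), one computes f(-1 − u) = u^4 + 7u^3 + 19u^2 + 22u + 3.
The nonzero coefficients here are all positive, so for u > 0 every term is positive (or zero), and the constant term 3 is strictly positive.
Therefore f(x) > 0 throughout (-4, -1), and f has no zero there.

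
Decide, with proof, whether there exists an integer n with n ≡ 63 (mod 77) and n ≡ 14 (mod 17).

n = 371

The moduli 77 and 17 are coprime, so by the Chinese Remainder Theorem a unique solution modulo 1309 exists.
Any solution of the first congruence is n = 63 + 77t; substituting into the second, 77t ≡ 14 − 63 ≡ 2 (mod 17).
77 ≡ 9 (mod 17), so this reads 9t ≡ 2 (mod 17). Note 9·2 = 18 ≡ 1 (mod 17) (as 18 − 1 = 1·17), so 9⁻¹ ≡ 2.
Multiplying by 2: t ≡ 2·2 = 4 (mod 17).
Taking t = 4 gives n = 63 + 77·4 = 371.
Indeed 371 ≡ 63 (mod 77) and 371 ≡ 14 (mod 17).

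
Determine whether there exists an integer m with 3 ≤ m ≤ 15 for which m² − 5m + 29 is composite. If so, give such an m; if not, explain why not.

At m = 14: 14² − 5·14 + 29 = 155 = 5·31, which is composite.

m = 14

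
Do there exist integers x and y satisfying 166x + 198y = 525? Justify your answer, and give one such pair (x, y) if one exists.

No such integers exist.

Both 166 and 198 are divisible by gcd(166, 198) = 2, hence so is any combination 166x + 198y.
But 525 is not a multiple of 2 (it leaves remainder 1).
Hence no integers x, y satisfy the equation.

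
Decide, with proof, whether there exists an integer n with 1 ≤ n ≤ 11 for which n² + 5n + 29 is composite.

At n = 6: 6² + 5·6 + 29 = 95 = 5·19, which is composite.

n = 6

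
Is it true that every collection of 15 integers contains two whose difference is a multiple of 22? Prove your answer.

Take the 15 consecutive integers 33, 34, …, 47: their residues mod 22 are all distinct because 15 ≤ 22.
Any two of them differ by at most 14 < 22 and by at least 1, so no difference is a multiple of 22.

No; for instance {33, 34, 35, 36, 37, 38, 39, 40, 41, 42, 43, 44, 45, 46, 47} is a counterexample.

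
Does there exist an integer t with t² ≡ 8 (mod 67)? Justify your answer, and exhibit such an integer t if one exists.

No such integer exists.

Apply Euler's criterion with the prime 67: 8 is a quadratic residue iff 8^33 ≡ 1 (mod 67), and a non-residue iff it is ≡ −1.
Squaring successively (mod 67): 8^2 = 64 ≡ 64; 8^4 ≡ 64² = 4096 ≡ 9; 8^8 ≡ 9² = 81 ≡ 14; 8^16 ≡ 14² = 196 ≡ 62; 8^32 ≡ 62² = 3844 ≡ 25.
Since 33 = 32 + 1, 8^33 ≡ 25 · 8; multiplying out mod 67: 25·8 = 200 ≡ 66. Thus 8^33 ≡ 66 ≡ −1 (mod 67).
The value −1 means 8 is a non-residue modulo 67, so t² ≡ 8 (mod 67) is impossible.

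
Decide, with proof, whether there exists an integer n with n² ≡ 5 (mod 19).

Take n = 10. Then 10² = 100 = 5·19 + 5, so 10² ≡ 5 (mod 19).

n = 10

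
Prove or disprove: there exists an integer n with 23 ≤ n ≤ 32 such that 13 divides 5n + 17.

For n = 23, 24, …, 32 the values of 5n + 17 modulo 13 are 2, 7, 12, 4, 9, 1, 6, 11, 3, 8 respectively.
Since 0 is absent from this list, 13 ∤ 5n + 17 for every n with 23 ≤ n ≤ 32.

No, no such integer n in that range exists.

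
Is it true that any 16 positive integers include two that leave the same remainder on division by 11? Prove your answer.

Yes, this is always true.

Partition the integers by their residue mod 11; there are 11 classes.
Since 16 > 11, two of the 16 integers must share a residue class by the pigeonhole principle; call them a and b.
That is, a and b leave the same remainder on division by 11, as claimed.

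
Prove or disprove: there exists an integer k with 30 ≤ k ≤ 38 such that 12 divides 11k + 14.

At k = 38 we get 11·38 + 14 = 432, and 432 = 12·36.

k = 38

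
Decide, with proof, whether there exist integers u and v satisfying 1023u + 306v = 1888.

No, no such integers exist.

Any value of 1023u + 306v is a multiple of gcd(1023, 306) = 3.
But 1888 = 3·629 + 1, so 3 ∤ 1888.
Therefore 1023u + 306v = 1888 has no solution in integers.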